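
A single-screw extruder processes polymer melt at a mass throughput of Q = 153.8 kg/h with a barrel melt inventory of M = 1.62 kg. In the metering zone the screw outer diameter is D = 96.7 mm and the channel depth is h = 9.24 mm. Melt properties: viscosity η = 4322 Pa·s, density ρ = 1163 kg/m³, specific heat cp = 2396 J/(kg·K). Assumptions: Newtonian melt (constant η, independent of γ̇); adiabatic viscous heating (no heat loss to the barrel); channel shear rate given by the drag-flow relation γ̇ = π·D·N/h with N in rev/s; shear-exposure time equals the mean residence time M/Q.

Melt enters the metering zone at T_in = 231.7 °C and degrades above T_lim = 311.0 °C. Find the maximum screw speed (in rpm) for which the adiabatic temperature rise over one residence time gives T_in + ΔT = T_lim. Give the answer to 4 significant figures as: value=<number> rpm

value=67.01 rpm

Convert throughput: Q = 153.8 kg/h = 153.8/3600 = 0.0427222 kg/s
t_res = M / Q_s = 1.62 ÷ 0.0427222 = 37.9194 s
D = 96.7 mm = 0.0967 m;  h = 9.24 mm = 0.00924 m
Allowable rise: ΔT_a = T_lim − T_in = 311.0 − 231.7 = 79.3 K
γ̇_max² = ΔT_a·ρ·cp / (η·t_res) = [79.3 × 1163 × 2396] / [4322 × 37.9194] = 1348.32 s⁻²
γ̇_max = sqrt(1348.32) = 36.7195 s⁻¹
N_max = γ̇_max h / (πD) = 36.7195·0.00924/(π·0.0967) = 1.11684 rev/s → ×60 = 67.0106 rpm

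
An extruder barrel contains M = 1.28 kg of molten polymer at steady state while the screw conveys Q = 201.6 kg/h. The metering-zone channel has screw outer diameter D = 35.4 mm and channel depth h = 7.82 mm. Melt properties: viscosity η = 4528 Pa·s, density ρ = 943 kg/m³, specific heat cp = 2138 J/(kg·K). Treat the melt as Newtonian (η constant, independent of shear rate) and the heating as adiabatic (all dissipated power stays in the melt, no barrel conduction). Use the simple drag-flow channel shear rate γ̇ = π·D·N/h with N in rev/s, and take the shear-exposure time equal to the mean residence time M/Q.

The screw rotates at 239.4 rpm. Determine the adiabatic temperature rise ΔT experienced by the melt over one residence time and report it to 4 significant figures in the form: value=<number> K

Convert throughput: Q = 201.6 kg/h = 201.6/3600 = 0.056 kg/s
Mean residence time: t_res = M/Q_s = 1.28 kg / 0.056 kg/s = 22.8571 s
Convert to SI: D = 0.0354 m, h = 0.00782 m, N = 239.4/60 = 3.99 rev/s
Shear rate: γ̇ = πDN/h = π·0.0354·3.99/0.00782 = 56.7439 s⁻¹
ΔT = η·γ̇²·t_res/(ρ·cp) = [4528 × 56.7439² × 22.8571] / [943 × 2138] = 165.29 K

value=165.3 K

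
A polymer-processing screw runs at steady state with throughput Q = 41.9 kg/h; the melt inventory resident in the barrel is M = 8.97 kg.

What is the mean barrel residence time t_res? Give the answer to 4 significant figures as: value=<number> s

value=770.7 s

Q_s = Q / 3600 = 41.9 / 3600 = 0.0116389 kg/s
t_res = M / Q_s = 8.97 ÷ 0.0116389 = 770.692 s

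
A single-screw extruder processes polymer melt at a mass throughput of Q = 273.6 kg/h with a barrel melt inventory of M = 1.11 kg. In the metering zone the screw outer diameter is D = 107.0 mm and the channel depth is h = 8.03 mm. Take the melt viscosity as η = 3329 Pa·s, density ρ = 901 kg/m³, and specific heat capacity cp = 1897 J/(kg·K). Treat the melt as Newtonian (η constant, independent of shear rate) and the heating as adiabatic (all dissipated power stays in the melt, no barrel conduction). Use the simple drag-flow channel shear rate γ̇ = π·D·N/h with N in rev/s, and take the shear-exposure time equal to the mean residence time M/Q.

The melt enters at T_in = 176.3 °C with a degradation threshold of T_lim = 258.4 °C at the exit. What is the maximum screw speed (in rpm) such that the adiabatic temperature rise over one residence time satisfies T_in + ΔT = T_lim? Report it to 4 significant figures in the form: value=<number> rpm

Convert throughput: Q = 273.6 kg/h = 273.6/3600 = 0.076 kg/s
t_res = M / Q_s = 1.11 / 0.076 = 14.6053 s
Geometry in SI: D = 107.0 mm → 0.107 m, h = 8.03 mm → 0.00803 m
ΔT_a = T_lim − T_in = 258.4 − 176.3 = 82.1 K
γ̇_max² = ΔT_a·ρ·cp / (η·t_res) = [82.1 × 901 × 1897] / [3329 × 14.6053] = 2886.1 s⁻²
γ̇_max = sqrt(2886.1) = 53.7225 s⁻¹
N_max = γ̇_max h / (πD) = 53.7225·0.00803/(π·0.107) = 1.28333 rev/s → ×60 = 76.9997 rpm

value=77.00 rpm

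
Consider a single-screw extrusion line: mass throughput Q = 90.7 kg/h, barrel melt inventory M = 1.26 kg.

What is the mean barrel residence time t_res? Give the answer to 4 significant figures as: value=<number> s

value=50.01 s

Throughput in SI: Q_s = 90.7 kg/h ÷ 3600 s/h = 0.0251944 kg/s
t_res = M / Q_s = 1.26 ÷ 0.0251944 = 50.011 s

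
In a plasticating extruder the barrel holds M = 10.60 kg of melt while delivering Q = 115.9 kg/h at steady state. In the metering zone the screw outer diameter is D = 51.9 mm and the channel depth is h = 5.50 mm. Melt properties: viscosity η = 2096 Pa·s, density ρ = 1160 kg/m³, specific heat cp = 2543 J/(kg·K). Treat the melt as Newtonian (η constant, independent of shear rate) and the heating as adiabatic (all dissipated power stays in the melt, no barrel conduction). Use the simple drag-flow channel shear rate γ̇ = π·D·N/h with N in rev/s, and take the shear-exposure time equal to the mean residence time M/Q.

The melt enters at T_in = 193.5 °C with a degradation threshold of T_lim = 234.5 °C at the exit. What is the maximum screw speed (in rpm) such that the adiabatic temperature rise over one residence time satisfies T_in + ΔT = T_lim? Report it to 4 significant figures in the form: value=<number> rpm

value=26.79 rpm

Convert throughput: Q = 115.9 kg/h = 115.9/3600 = 0.0321944 kg/s
t_res = M / Q_s = 10.60 ÷ 0.0321944 = 329.249 s
D = 51.9 mm = 0.0519 m;  h = 5.50 mm = 0.0055 m
ΔT_a = T_lim − T_in = 234.5 °C − 193.5 °C = 41 K
Invert ΔT = ηγ̇²t_res/(ρcp) for γ̇: γ̇_max² = ΔT_a ρ cp / (η t_res) = 41·1160·2543 / (2096·329.249) = 175.256 s⁻²
γ̇_max = sqrt(175.256) = 13.2384 s⁻¹
N_max = γ̇_max·h / (π·D) = 13.2384 · 0.0055 / (π · 0.0519) = 0.446562 rev/s = 26.7937 rpm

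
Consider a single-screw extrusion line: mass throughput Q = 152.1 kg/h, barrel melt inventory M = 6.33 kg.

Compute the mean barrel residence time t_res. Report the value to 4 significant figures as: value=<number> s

Q_s = Q / 3600 = 152.1 / 3600 = 0.04225 kg/s
Mean residence time: t_res = M/Q_s = 6.33 kg / 0.04225 kg/s = 149.822 s

value=149.8 s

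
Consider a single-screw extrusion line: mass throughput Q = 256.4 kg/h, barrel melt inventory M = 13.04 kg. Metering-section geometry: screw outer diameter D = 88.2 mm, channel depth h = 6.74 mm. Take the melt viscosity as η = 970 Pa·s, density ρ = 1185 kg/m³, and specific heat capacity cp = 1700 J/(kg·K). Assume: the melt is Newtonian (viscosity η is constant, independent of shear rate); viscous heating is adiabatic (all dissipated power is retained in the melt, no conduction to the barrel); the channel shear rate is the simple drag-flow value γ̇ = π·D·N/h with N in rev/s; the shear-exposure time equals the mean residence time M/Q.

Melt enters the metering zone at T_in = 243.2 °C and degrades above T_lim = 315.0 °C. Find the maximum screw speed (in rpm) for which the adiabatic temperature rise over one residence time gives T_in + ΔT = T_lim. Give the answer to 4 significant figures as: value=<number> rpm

value=41.65 rpm

Q_s = Q / 3600 = 256.4 / 3600 = 0.0712222 kg/s
Mean residence time: t_res = M/Q_s = 13.04 kg / 0.0712222 kg/s = 183.089 s
Convert to metres: D = 0.0882 m, h = 0.00674 m
ΔT_a = T_lim − T_in = 315.0 − 243.2 = 71.8 K
Invert ΔT = ηγ̇²t_res/(ρcp) for γ̇: γ̇_max² = ΔT_a ρ cp / (η t_res) = 71.8·1185·1700 / (970·183.089) = 814.438 s⁻²
Take the square root: γ̇_max = √(814.438) = 28.5384 s⁻¹
N_max = γ̇_max·h / (π·D) = 28.5384 · 0.00674 / (π · 0.0882) = 0.694177 rev/s = 41.6506 rpm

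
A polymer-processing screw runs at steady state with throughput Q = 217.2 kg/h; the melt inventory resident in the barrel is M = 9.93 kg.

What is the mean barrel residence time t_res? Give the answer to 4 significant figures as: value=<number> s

Convert throughput: Q = 217.2 kg/h = 217.2/3600 = 0.0603333 kg/s
t_res = M / Q_s = 9.93 / 0.0603333 = 164.586 s

value=164.6 s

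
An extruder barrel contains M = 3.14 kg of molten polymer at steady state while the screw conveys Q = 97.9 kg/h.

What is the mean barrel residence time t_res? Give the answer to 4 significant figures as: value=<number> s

Convert throughput: Q = 97.9 kg/h = 97.9/3600 = 0.0271944 kg/s
t_res = M / Q_s = 3.14 ÷ 0.0271944 = 115.465 s

value=115.5 s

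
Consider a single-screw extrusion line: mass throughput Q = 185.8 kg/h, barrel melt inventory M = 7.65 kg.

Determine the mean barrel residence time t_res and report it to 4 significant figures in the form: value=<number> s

value=148.2 s

Throughput in SI: Q_s = 185.8 kg/h ÷ 3600 s/h = 0.0516111 kg/s
Mean residence time: t_res = M/Q_s = 7.65 kg / 0.0516111 kg/s = 148.224 s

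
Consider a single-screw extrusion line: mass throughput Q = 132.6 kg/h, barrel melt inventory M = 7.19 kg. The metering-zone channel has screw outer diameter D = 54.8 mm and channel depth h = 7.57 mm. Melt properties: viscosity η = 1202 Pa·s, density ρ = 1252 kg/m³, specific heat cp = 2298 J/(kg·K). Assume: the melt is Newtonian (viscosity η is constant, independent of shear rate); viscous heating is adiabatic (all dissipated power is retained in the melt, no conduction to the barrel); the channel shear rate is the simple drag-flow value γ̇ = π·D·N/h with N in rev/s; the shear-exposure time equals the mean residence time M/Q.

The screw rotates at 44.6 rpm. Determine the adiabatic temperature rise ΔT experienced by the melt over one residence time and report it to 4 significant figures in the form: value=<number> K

Q_s = Q / 3600 = 132.6 / 3600 = 0.0368333 kg/s
t_res = M / Q_s = 7.19 / 0.0368333 = 195.204 s
Geometry in metres: D = 54.8 mm → 0.0548 m, h = 7.57 mm → 0.00757 m; screw speed N = 44.6 rpm = 0.743333 rev/s
γ̇ = π D N / h = (π)(0.0548)(0.743333) / 0.00757 = 16.9051 s⁻¹
ΔT = η·γ̇²·t_res/(ρ·cp) = [1202 × 16.9051² × 195.204] / [1252 × 2298] = 23.3064 K

value=23.31 K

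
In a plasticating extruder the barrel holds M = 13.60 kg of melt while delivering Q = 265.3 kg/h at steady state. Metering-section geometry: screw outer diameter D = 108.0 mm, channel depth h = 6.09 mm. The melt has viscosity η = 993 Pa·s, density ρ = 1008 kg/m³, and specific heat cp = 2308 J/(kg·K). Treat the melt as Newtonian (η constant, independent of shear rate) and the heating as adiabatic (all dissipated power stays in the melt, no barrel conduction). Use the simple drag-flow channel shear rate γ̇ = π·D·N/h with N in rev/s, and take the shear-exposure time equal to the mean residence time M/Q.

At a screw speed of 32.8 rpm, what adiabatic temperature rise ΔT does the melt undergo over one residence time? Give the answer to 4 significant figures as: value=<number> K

value=73.07 K

Q_s = Q / 3600 = 265.3 / 3600 = 0.0736944 kg/s
Mean residence time: t_res = M/Q_s = 13.60 kg / 0.0736944 kg/s = 184.546 s
Geometry in metres: D = 108.0 mm → 0.108 m, h = 6.09 mm → 0.00609 m; screw speed N = 32.8 rpm = 0.546667 rev/s
γ̇ = π D N / h = (π)(0.108)(0.546667) / 0.00609 = 30.4564 s⁻¹
ΔT = η·γ̇²·t_res/(ρ·cp) = [993 × 30.4564² × 184.546] / [1008 × 2308] = 73.0659 K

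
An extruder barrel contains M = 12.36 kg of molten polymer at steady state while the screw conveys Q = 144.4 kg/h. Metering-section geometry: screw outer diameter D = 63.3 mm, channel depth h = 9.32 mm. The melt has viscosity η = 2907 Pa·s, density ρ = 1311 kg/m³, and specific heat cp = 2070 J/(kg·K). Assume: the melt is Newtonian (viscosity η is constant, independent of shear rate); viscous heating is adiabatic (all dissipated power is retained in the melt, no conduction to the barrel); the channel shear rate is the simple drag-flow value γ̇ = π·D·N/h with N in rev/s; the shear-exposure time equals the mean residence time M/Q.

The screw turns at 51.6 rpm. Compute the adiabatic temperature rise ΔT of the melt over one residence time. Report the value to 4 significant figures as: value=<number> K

Q_s = Q / 3600 = 144.4 / 3600 = 0.0401111 kg/s
Mean residence time: t_res = M/Q_s = 12.36 kg / 0.0401111 kg/s = 308.144 s
Geometry in metres: D = 63.3 mm → 0.0633 m, h = 9.32 mm → 0.00932 m; screw speed N = 51.6 rpm = 0.86 rev/s
Shear rate: γ̇ = πDN/h = π·0.0633·0.86/0.00932 = 18.35 s⁻¹
ΔT = η·γ̇²·t_res / (ρ·cp) = 2907 · (18.35)² · 308.144 / (1311 · 2070) = 111.147 K

value=111.1 K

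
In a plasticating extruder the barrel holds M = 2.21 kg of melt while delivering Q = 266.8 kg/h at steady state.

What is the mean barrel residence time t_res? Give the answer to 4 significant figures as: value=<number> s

value=29.82 s

Throughput in SI: Q_s = 266.8 kg/h ÷ 3600 s/h = 0.0741111 kg/s
t_res = M / Q_s = 2.21 ÷ 0.0741111 = 29.8201 s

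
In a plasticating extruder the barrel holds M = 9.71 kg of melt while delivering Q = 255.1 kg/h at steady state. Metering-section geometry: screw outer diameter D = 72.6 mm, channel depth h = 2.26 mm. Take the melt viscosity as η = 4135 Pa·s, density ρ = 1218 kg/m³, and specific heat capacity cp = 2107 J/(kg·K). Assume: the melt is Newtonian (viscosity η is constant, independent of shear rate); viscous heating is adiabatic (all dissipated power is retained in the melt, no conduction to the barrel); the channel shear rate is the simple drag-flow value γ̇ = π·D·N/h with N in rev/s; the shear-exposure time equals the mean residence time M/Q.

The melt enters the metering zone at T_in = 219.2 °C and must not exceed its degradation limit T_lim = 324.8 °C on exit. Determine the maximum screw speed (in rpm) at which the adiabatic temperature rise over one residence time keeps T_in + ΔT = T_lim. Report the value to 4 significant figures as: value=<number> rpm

Q_s = Q / 3600 = 255.1 / 3600 = 0.0708611 kg/s
Mean residence time: t_res = M/Q_s = 9.71 kg / 0.0708611 kg/s = 137.029 s
D = 72.6 mm = 0.0726 m;  h = 2.26 mm = 0.00226 m
ΔT_a = T_lim − T_in = 324.8 °C − 219.2 °C = 105.6 K
Invert ΔT = ηγ̇²t_res/(ρcp) for γ̇: γ̇_max² = ΔT_a ρ cp / (η t_res) = 105.6·1218·2107 / (4135·137.029) = 478.287 s⁻²
γ̇_max = √478.287 = 21.8698 s⁻¹
N_max = γ̇_max·h / (π·D) = 21.8698 · 0.00226 / (π · 0.0726) = 0.216704 rev/s = 13.0022 rpm

value=13.00 rpm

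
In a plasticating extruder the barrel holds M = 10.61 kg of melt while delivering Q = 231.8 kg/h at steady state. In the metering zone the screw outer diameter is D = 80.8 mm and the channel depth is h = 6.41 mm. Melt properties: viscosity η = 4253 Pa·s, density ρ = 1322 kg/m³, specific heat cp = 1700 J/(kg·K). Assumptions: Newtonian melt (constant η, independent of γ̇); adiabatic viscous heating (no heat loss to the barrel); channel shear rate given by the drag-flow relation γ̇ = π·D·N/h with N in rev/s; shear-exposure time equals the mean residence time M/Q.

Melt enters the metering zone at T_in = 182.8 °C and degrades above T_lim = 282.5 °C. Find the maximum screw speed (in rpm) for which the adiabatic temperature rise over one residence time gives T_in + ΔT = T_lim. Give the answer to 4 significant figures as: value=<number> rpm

Convert throughput: Q = 231.8 kg/h = 231.8/3600 = 0.0643889 kg/s
Mean residence time: t_res = M/Q_s = 10.61 kg / 0.0643889 kg/s = 164.78 s
Convert to metres: D = 0.0808 m, h = 0.00641 m
ΔT_a = T_lim − T_in = 282.5 − 182.8 = 99.7 K
γ̇_max² = ΔT_a·ρ·cp / (η·t_res) = [99.7 × 1322 × 1700] / [4253 × 164.78] = 319.724 s⁻²
Take the square root: γ̇_max = √(319.724) = 17.8808 s⁻¹
N_max = γ̇_max h / (πD) = 17.8808·0.00641/(π·0.0808) = 0.451528 rev/s → ×60 = 27.0917 rpm

value=27.09 rpm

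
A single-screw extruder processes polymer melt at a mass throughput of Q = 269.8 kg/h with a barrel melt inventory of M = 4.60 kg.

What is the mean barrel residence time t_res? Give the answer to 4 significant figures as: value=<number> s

value=61.38 s

Throughput in SI: Q_s = 269.8 kg/h ÷ 3600 s/h = 0.0749444 kg/s
t_res = M / Q_s = 4.60 / 0.0749444 = 61.3788 s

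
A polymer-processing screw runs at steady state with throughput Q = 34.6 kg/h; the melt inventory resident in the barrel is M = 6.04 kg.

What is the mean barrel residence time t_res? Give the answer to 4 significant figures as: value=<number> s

Convert throughput: Q = 34.6 kg/h = 34.6/3600 = 0.00961111 kg/s
Mean residence time: t_res = M/Q_s = 6.04 kg / 0.00961111 kg/s = 628.439 s

value=628.4 s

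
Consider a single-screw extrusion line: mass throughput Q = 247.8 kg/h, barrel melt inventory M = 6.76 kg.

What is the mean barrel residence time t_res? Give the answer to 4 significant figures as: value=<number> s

Throughput in SI: Q_s = 247.8 kg/h ÷ 3600 s/h = 0.0688333 kg/s
t_res = M / Q_s = 6.76 / 0.0688333 = 98.2082 s

value=98.21 s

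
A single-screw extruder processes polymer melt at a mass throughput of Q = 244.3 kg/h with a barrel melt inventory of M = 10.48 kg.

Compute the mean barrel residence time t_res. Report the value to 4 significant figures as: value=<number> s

value=154.4 s

Convert throughput: Q = 244.3 kg/h = 244.3/3600 = 0.0678611 kg/s
t_res = M / Q_s = 10.48 ÷ 0.0678611 = 154.433 s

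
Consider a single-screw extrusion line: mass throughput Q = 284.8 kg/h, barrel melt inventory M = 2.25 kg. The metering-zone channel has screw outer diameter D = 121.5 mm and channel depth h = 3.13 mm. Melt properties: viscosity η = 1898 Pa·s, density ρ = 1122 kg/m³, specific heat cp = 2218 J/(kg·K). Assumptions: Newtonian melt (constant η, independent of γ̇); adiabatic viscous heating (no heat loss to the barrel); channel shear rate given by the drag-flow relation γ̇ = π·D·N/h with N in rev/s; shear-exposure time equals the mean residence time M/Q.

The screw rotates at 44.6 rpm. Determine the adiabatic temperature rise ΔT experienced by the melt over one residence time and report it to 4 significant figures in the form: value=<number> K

value=178.2 K

Convert throughput: Q = 284.8 kg/h = 284.8/3600 = 0.0791111 kg/s
t_res = M / Q_s = 2.25 / 0.0791111 = 28.441 s
Geometry in metres: D = 121.5 mm → 0.1215 m, h = 3.13 mm → 0.00313 m; screw speed N = 44.6 rpm = 0.743333 rev/s
γ̇ = π·D·N / h = π · 0.1215 · 0.743333 / 0.00313 = 90.6495 s⁻¹
ΔT = η·γ̇²·t_res / (ρ·cp) = 1898 · (90.6495)² · 28.441 / (1122 · 2218) = 178.245 K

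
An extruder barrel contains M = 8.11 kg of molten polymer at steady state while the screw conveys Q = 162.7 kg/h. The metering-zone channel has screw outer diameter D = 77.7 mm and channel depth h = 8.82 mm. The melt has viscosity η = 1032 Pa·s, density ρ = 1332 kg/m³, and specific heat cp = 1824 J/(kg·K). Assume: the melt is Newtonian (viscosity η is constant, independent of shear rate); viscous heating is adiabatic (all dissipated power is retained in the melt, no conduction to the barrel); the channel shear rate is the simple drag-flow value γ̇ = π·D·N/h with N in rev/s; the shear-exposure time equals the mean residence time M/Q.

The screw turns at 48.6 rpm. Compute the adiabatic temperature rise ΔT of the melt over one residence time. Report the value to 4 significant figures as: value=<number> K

Throughput in SI: Q_s = 162.7 kg/h ÷ 3600 s/h = 0.0451944 kg/s
t_res = M / Q_s = 8.11 / 0.0451944 = 179.447 s
D = 77.7 mm = 0.0777 m;  h = 8.82 mm = 0.00882 m;  N = 48.6 rpm / 60 = 0.81 rev/s
γ̇ = π D N / h = (π)(0.0777)(0.81) / 0.00882 = 22.4175 s⁻¹
Adiabatic rise: ΔT = η γ̇² t_res / (ρ cp) = 1032·(22.4175)²·179.447 / (1332·1824) = 38.3055 K

value=38.31 K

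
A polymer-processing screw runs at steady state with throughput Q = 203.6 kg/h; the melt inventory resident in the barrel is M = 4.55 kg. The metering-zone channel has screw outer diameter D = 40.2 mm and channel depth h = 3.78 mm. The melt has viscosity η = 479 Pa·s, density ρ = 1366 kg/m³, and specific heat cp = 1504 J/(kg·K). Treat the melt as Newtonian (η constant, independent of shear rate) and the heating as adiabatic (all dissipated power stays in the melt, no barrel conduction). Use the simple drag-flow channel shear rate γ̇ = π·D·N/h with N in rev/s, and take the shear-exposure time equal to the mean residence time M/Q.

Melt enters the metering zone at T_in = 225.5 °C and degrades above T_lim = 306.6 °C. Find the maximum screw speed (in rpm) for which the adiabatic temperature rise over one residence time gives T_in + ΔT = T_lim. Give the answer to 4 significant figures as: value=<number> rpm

value=118.1 rpm

Q_s = Q / 3600 = 203.6 / 3600 = 0.0565556 kg/s
t_res = M / Q_s = 4.55 / 0.0565556 = 80.4519 s
Convert to metres: D = 0.0402 m, h = 0.00378 m
ΔT_a = T_lim − T_in = 306.6 − 225.5 = 81.1 K
γ̇_max² = ΔT_a·ρ·cp/(η·t_res) = 81.1·1366·1504/(479·80.4519) = 4323.62 s⁻²
γ̇_max = sqrt(4323.62) = 65.7543 s⁻¹
N_max = γ̇_max h / (πD) = 65.7543·0.00378/(π·0.0402) = 1.96807 rev/s → ×60 = 118.084 rpm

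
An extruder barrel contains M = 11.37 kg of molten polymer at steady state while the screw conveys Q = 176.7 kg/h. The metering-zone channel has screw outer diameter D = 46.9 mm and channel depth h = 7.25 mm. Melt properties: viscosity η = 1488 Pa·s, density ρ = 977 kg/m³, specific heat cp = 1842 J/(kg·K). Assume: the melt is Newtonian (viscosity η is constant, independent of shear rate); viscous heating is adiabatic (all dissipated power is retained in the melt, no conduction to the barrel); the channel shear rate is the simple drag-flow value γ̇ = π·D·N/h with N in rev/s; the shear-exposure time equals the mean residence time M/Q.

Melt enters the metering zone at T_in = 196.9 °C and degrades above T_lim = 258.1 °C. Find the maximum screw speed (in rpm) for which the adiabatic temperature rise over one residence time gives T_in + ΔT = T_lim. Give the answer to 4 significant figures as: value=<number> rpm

Q_s = Q / 3600 = 176.7 / 3600 = 0.0490833 kg/s
t_res = M / Q_s = 11.37 / 0.0490833 = 231.647 s
D = 46.9 mm = 0.0469 m;  h = 7.25 mm = 0.00725 m
ΔT_a = T_lim − T_in = 258.1 °C − 196.9 °C = 61.2 K
γ̇_max² = ΔT_a·ρ·cp/(η·t_res) = 61.2·977·1842/(1488·231.647) = 319.526 s⁻²
Take the square root: γ̇_max = √(319.526) = 17.8753 s⁻¹
N_max = γ̇_max h / (πD) = 17.8753·0.00725/(π·0.0469) = 0.879566 rev/s → ×60 = 52.774 rpm

value=52.77 rpm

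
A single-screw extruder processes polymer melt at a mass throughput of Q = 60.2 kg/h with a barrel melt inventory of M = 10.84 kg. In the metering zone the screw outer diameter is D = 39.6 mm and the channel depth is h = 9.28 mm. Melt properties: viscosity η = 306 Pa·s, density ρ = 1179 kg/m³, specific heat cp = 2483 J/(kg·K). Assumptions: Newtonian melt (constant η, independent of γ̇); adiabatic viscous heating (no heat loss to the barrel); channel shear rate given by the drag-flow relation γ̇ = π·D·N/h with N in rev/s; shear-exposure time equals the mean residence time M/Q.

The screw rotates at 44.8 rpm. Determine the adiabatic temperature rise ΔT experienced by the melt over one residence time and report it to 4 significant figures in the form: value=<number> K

value=6.789 K

Throughput in SI: Q_s = 60.2 kg/h ÷ 3600 s/h = 0.0167222 kg/s
t_res = M / Q_s = 10.84 ÷ 0.0167222 = 648.239 s
Convert to SI: D = 0.0396 m, h = 0.00928 m, N = 44.8/60 = 0.746667 rev/s
γ̇ = π·D·N / h = π · 0.0396 · 0.746667 / 0.00928 = 10.0098 s⁻¹
ΔT = η·γ̇²·t_res / (ρ·cp) = 306 · (10.0098)² · 648.239 / (1179 · 2483) = 6.78913 K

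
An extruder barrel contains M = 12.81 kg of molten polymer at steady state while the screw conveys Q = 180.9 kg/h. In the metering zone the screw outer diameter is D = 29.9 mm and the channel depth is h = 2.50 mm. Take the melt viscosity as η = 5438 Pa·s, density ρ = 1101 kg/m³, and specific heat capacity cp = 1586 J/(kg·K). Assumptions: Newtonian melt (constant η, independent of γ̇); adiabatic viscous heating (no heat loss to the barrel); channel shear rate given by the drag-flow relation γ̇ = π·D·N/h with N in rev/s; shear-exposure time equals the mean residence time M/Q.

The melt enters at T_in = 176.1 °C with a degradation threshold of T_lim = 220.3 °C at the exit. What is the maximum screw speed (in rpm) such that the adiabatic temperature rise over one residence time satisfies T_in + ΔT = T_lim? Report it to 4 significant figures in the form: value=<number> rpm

value=11.92 rpm

Q_s = Q / 3600 = 180.9 / 3600 = 0.05025 kg/s
Mean residence time: t_res = M/Q_s = 12.81 kg / 0.05025 kg/s = 254.925 s
Convert to metres: D = 0.0299 m, h = 0.0025 m
Allowable rise: ΔT_a = T_lim − T_in = 220.3 − 176.1 = 44.2 K
Invert ΔT = ηγ̇²t_res/(ρcp) for γ̇: γ̇_max² = ΔT_a ρ cp / (η t_res) = 44.2·1101·1586 / (5438·254.925) = 55.675 s⁻²
γ̇_max = sqrt(55.675) = 7.46157 s⁻¹
N_max = γ̇_max·h / (π·D) = 7.46157 · 0.0025 / (π · 0.0299) = 0.198586 rev/s = 11.9152 rpm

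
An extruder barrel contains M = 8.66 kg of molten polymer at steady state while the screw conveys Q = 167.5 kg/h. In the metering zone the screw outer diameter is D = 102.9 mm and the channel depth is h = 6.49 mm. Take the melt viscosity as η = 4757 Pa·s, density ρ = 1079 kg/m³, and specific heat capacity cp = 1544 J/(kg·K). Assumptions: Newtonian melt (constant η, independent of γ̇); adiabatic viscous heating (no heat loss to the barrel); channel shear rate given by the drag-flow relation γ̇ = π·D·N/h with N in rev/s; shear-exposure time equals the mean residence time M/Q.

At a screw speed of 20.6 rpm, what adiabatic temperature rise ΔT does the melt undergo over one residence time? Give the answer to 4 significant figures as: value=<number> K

Q_s = Q / 3600 = 167.5 / 3600 = 0.0465278 kg/s
t_res = M / Q_s = 8.66 ÷ 0.0465278 = 186.125 s
Convert to SI: D = 0.1029 m, h = 0.00649 m, N = 20.6/60 = 0.343333 rev/s
γ̇ = π·D·N / h = π · 0.1029 · 0.343333 / 0.00649 = 17.1016 s⁻¹
ΔT = η·γ̇²·t_res/(ρ·cp) = [4757 × 17.1016² × 186.125] / [1079 × 1544] = 155.433 K

value=155.4 K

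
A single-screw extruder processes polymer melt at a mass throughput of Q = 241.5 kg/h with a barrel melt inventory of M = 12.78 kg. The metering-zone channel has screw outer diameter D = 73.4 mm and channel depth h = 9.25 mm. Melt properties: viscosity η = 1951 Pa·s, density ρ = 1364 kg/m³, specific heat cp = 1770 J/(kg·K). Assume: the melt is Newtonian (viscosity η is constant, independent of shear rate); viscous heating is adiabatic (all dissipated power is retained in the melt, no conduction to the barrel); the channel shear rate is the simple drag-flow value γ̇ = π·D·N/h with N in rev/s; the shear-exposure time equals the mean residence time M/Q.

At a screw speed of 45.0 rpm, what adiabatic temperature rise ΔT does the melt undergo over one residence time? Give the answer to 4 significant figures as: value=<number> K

Convert throughput: Q = 241.5 kg/h = 241.5/3600 = 0.0670833 kg/s
Mean residence time: t_res = M/Q_s = 12.78 kg / 0.0670833 kg/s = 190.509 s
Convert to SI: D = 0.0734 m, h = 0.00925 m, N = 45.0/60 = 0.75 rev/s
Shear rate: γ̇ = πDN/h = π·0.0734·0.75/0.00925 = 18.6967 s⁻¹
ΔT = η·γ̇²·t_res / (ρ·cp) = 1951 · (18.6967)² · 190.509 / (1364 · 1770) = 53.8167 K

value=53.82 K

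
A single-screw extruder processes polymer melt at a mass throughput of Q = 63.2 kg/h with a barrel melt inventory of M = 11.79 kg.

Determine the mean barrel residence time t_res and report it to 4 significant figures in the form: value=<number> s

Convert throughput: Q = 63.2 kg/h = 63.2/3600 = 0.0175556 kg/s
t_res = M / Q_s = 11.79 / 0.0175556 = 671.582 s

value=671.6 s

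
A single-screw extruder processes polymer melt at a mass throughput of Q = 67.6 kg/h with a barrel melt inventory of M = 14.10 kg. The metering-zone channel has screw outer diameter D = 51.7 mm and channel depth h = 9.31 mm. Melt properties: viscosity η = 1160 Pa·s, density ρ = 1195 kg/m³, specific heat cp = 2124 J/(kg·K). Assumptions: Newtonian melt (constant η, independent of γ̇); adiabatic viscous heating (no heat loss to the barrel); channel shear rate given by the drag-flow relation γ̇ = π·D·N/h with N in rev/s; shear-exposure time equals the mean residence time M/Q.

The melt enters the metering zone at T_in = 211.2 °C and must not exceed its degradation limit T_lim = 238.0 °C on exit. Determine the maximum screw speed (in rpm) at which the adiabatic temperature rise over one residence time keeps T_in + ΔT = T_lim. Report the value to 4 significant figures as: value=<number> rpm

Convert throughput: Q = 67.6 kg/h = 67.6/3600 = 0.0187778 kg/s
t_res = M / Q_s = 14.10 ÷ 0.0187778 = 750.888 s
D = 51.7 mm = 0.0517 m;  h = 9.31 mm = 0.00931 m
Allowable rise: ΔT_a = T_lim − T_in = 238.0 − 211.2 = 26.8 K
Invert ΔT = ηγ̇²t_res/(ρcp) for γ̇: γ̇_max² = ΔT_a ρ cp / (η t_res) = 26.8·1195·2124 / (1160·750.888) = 78.0952 s⁻²
γ̇_max = sqrt(78.0952) = 8.83715 s⁻¹
N_max = γ̇_max h / (πD) = 8.83715·0.00931/(π·0.0517) = 0.506549 rev/s → ×60 = 30.3929 rpm

value=30.39 rpm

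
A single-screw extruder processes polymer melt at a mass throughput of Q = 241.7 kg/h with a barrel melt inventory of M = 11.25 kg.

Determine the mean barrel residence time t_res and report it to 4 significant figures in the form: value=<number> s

Q_s = Q / 3600 = 241.7 / 3600 = 0.0671389 kg/s
Mean residence time: t_res = M/Q_s = 11.25 kg / 0.0671389 kg/s = 167.563 s

value=167.6 s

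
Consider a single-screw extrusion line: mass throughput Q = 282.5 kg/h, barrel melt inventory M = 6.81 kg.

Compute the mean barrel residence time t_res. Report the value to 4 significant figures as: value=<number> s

Q_s = Q / 3600 = 282.5 / 3600 = 0.0784722 kg/s
Mean residence time: t_res = M/Q_s = 6.81 kg / 0.0784722 kg/s = 86.7823 s

value=86.78 s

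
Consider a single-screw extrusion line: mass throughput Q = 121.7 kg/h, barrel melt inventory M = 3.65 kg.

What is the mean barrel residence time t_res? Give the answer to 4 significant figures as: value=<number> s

value=108.0 s

Convert throughput: Q = 121.7 kg/h = 121.7/3600 = 0.0338056 kg/s
t_res = M / Q_s = 3.65 / 0.0338056 = 107.97 s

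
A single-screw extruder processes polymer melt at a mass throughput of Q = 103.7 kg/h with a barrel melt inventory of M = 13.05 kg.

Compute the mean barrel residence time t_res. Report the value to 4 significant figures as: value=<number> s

Q_s = Q / 3600 = 103.7 / 3600 = 0.0288056 kg/s
Mean residence time: t_res = M/Q_s = 13.05 kg / 0.0288056 kg/s = 453.038 s

value=453.0 s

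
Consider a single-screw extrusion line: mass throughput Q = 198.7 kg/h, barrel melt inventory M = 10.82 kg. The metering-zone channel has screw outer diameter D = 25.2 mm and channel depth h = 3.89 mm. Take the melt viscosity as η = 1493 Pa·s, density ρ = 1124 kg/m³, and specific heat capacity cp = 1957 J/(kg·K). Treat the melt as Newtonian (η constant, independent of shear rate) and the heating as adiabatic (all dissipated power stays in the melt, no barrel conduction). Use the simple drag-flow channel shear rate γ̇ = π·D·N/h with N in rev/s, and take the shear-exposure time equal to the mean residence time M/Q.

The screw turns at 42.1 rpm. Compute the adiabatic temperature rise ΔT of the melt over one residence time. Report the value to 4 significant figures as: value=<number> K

value=27.13 K

Q_s = Q / 3600 = 198.7 / 3600 = 0.0551944 kg/s
Mean residence time: t_res = M/Q_s = 10.82 kg / 0.0551944 kg/s = 196.034 s
Geometry in metres: D = 25.2 mm → 0.0252 m, h = 3.89 mm → 0.00389 m; screw speed N = 42.1 rpm = 0.701667 rev/s
Shear rate: γ̇ = πDN/h = π·0.0252·0.701667/0.00389 = 14.2801 s⁻¹
Adiabatic rise: ΔT = η γ̇² t_res / (ρ cp) = 1493·(14.2801)²·196.034 / (1124·1957) = 27.133 K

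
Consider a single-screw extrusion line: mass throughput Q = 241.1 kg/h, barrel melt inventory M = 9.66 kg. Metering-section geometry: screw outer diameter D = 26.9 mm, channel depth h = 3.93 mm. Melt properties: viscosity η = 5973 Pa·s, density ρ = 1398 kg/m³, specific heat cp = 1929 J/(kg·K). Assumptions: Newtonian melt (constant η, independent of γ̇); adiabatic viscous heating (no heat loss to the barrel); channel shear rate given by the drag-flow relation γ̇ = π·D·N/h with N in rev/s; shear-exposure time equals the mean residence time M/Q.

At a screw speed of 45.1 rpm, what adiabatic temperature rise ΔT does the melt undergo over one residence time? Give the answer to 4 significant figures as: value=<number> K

Throughput in SI: Q_s = 241.1 kg/h ÷ 3600 s/h = 0.0669722 kg/s
t_res = M / Q_s = 9.66 / 0.0669722 = 144.239 s
Convert to SI: D = 0.0269 m, h = 0.00393 m, N = 45.1/60 = 0.751667 rev/s
γ̇ = π·D·N / h = π · 0.0269 · 0.751667 / 0.00393 = 16.1635 s⁻¹
Adiabatic rise: ΔT = η γ̇² t_res / (ρ cp) = 5973·(16.1635)²·144.239 / (1398·1929) = 83.4652 K

value=83.47 K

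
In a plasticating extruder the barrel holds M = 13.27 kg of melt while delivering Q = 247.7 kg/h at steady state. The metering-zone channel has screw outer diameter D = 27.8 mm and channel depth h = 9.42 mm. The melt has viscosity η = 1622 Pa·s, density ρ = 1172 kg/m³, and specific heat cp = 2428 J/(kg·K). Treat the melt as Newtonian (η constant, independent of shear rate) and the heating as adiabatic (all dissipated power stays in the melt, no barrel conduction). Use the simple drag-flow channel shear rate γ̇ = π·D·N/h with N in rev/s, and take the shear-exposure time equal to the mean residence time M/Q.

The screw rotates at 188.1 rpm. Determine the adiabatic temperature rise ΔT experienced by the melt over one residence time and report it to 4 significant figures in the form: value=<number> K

Convert throughput: Q = 247.7 kg/h = 247.7/3600 = 0.0688056 kg/s
t_res = M / Q_s = 13.27 / 0.0688056 = 192.862 s
Convert to SI: D = 0.0278 m, h = 0.00942 m, N = 188.1/60 = 3.135 rev/s
γ̇ = π·D·N / h = π · 0.0278 · 3.135 / 0.00942 = 29.0657 s⁻¹
ΔT = η·γ̇²·t_res / (ρ·cp) = 1622 · (29.0657)² · 192.862 / (1172 · 2428) = 92.872 K

value=92.87 K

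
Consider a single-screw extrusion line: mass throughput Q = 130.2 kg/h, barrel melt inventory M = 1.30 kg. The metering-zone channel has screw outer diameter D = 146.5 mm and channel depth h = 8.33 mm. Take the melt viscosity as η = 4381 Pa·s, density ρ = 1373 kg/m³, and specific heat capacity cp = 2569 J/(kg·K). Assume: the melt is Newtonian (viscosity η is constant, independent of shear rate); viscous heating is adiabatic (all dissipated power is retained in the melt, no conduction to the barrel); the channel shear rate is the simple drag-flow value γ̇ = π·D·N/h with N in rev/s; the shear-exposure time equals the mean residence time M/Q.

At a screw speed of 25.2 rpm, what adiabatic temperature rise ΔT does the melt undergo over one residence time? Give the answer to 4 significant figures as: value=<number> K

value=24.04 K

Throughput in SI: Q_s = 130.2 kg/h ÷ 3600 s/h = 0.0361667 kg/s
t_res = M / Q_s = 1.30 ÷ 0.0361667 = 35.9447 s
Convert to SI: D = 0.1465 m, h = 0.00833 m, N = 25.2/60 = 0.42 rev/s
Shear rate: γ̇ = πDN/h = π·0.1465·0.42/0.00833 = 23.2055 s⁻¹
ΔT = η·γ̇²·t_res / (ρ·cp) = 4381 · (23.2055)² · 35.9447 / (1373 · 2569) = 24.0413 K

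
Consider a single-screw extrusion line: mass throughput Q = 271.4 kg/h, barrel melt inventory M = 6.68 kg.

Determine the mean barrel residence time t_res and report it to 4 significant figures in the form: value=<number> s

Q_s = Q / 3600 = 271.4 / 3600 = 0.0753889 kg/s
t_res = M / Q_s = 6.68 / 0.0753889 = 88.6072 s

value=88.61 s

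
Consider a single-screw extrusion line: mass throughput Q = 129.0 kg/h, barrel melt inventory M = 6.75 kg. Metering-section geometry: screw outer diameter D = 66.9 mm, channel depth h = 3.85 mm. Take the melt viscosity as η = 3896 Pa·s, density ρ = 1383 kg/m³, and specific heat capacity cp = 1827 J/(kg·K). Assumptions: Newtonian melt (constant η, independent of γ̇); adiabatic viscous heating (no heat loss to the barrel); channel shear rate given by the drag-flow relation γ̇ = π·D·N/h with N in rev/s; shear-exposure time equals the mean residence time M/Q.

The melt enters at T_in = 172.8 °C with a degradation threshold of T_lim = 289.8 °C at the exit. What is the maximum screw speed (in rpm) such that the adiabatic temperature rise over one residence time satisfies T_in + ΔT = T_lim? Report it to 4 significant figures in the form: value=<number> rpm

value=22.06 rpm

Throughput in SI: Q_s = 129.0 kg/h ÷ 3600 s/h = 0.0358333 kg/s
t_res = M / Q_s = 6.75 / 0.0358333 = 188.372 s
Convert to metres: D = 0.0669 m, h = 0.00385 m
ΔT_a = T_lim − T_in = 289.8 °C − 172.8 °C = 117 K
γ̇_max² = ΔT_a·ρ·cp/(η·t_res) = 117·1383·1827/(3896·188.372) = 402.82 s⁻²
Take the square root: γ̇_max = √(402.82) = 20.0704 s⁻¹
Solve γ̇ = πDN/h for N: N_max = γ̇_max·h/(π·D) = 20.0704 × 0.00385 / (π × 0.0669) = 0.367655 rev/s = 22.0593 rpm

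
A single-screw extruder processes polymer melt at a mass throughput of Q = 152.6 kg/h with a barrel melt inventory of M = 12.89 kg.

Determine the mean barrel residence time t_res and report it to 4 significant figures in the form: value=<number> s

Q_s = Q / 3600 = 152.6 / 3600 = 0.0423889 kg/s
t_res = M / Q_s = 12.89 / 0.0423889 = 304.089 s

value=304.1 s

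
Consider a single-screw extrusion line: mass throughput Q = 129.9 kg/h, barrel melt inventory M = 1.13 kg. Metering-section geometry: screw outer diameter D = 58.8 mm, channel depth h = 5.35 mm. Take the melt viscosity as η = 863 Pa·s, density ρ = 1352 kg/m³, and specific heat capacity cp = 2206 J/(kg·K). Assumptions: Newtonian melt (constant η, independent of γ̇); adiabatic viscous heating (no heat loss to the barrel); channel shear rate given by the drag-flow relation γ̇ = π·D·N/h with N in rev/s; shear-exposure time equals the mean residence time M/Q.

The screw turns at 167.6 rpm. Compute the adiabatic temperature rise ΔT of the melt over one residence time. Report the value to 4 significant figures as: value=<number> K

Convert throughput: Q = 129.9 kg/h = 129.9/3600 = 0.0360833 kg/s
Mean residence time: t_res = M/Q_s = 1.13 kg / 0.0360833 kg/s = 31.3164 s
D = 58.8 mm = 0.0588 m;  h = 5.35 mm = 0.00535 m;  N = 167.6 rpm / 60 = 2.79333 rev/s
γ̇ = π D N / h = (π)(0.0588)(2.79333) / 0.00535 = 96.4487 s⁻¹
Adiabatic rise: ΔT = η γ̇² t_res / (ρ cp) = 863·(96.4487)²·31.3164 / (1352·2206) = 84.2932 K

value=84.29 K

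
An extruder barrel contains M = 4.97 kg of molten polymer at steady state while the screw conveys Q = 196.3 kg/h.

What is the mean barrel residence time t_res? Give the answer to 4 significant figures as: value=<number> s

Q_s = Q / 3600 = 196.3 / 3600 = 0.0545278 kg/s
t_res = M / Q_s = 4.97 / 0.0545278 = 91.1462 s

value=91.15 s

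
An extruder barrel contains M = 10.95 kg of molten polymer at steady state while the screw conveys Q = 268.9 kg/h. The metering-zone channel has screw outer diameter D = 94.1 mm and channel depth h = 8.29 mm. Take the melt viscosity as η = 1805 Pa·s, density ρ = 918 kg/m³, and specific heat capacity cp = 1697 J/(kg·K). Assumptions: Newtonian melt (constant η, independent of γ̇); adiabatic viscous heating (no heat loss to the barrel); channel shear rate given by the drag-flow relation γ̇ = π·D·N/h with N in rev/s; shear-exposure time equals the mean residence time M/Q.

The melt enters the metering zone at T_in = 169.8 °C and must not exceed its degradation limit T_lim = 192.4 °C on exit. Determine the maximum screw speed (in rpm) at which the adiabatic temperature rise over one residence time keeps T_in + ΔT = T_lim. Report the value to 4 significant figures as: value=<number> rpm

Throughput in SI: Q_s = 268.9 kg/h ÷ 3600 s/h = 0.0746944 kg/s
Mean residence time: t_res = M/Q_s = 10.95 kg / 0.0746944 kg/s = 146.597 s
D = 94.1 mm = 0.0941 m;  h = 8.29 mm = 0.00829 m
ΔT_a = T_lim − T_in = 192.4 °C − 169.8 °C = 22.6 K
Invert ΔT = ηγ̇²t_res/(ρcp) for γ̇: γ̇_max² = ΔT_a ρ cp / (η t_res) = 22.6·918·1697 / (1805·146.597) = 133.055 s⁻²
γ̇_max = sqrt(133.055) = 11.5349 s⁻¹
Solve γ̇ = πDN/h for N: N_max = γ̇_max·h/(π·D) = 11.5349 × 0.00829 / (π × 0.0941) = 0.323467 rev/s = 19.408 rpm

value=19.41 rpm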